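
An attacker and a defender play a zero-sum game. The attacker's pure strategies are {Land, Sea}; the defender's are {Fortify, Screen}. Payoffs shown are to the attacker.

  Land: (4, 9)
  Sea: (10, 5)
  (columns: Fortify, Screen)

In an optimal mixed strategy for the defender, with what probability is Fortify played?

Row minima: Land → 4, Sea → 5; maximin = 5.
Column maxima: Fortify → 10, Screen → 9; minimax = 9.
5 ≠ 9, so there is no saddle point; optimal play is mixed.
Let the attacker play Land with probability p. Expected payoff against Fortify: 4p + 10(1−p) = −6p + 10; against Screen: 9p + 5(1−p) = 4p + 5.
Setting these equal: −6p + 10 = 4p + 5 ⇒ −10p = -5 ⇒ p = 1/2, and the value is (-6)·(1/2) + 10 = 7.
For the defender: with q = P(Fortify), equating Land's and Sea's payoffs gives −5q + 9 = 5q + 5 ⇒ q = 2/5.

2/5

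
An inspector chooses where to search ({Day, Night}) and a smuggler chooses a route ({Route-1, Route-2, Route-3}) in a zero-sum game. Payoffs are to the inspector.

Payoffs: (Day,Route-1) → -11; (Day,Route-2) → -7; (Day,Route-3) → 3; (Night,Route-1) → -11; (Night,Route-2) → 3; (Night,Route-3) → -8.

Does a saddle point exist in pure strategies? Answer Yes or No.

Row minima: Day → -11, Night → -11; maximin = -11.
Column maxima: Route-1 → -11, Route-2 → 3, Route-3 → 3; minimax = -11.
maximin = minimax = -11, so a saddle point exists.

Yes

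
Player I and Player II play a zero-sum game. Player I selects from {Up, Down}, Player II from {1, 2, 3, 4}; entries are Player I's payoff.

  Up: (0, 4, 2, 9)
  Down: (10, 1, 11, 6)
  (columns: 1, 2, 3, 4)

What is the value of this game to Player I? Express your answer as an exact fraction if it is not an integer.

40/13

Row minima: Up → 0, Down → 1; maximin = 1.
Column maxima: 1 → 10, 2 → 4, 3 → 11, 4 → 9; minimax = 4.
1 ≠ 4, so there is no saddle point; optimal play is mixed.
3 is strictly dominated by 1 (it gives Player I strictly more in every row), so Player II never plays it.
4 is strictly dominated by 2 (it gives Player I strictly more in every row), so Player II never plays it.
On the remaining 2×2 (Up, Down vs 1, 2):
Let Player I play Up with probability p. Expected payoff against 1: 0p + 10(1−p) = −10p + 10; against 2: 4p + 1(1−p) = 3p + 1.
Setting these equal: −10p + 10 = 3p + 1 ⇒ −13p = -9 ⇒ p = 9/13, and the value is (-10)·(9/13) + 10 = 40/13.
For Player II: with q = P(1), equating Up's and Down's payoffs gives −4q + 4 = 9q + 1 ⇒ q = 3/13.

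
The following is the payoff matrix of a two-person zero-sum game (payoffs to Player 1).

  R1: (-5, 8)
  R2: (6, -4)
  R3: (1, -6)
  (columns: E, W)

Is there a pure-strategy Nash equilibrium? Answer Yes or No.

No

Row minima: R1 → -5, R2 → -4, R3 → -6; maximin = -4.
Column maxima: E → 6, W → 8; minimax = 6.
-4 ≠ 6, so no pure-strategy equilibrium exists.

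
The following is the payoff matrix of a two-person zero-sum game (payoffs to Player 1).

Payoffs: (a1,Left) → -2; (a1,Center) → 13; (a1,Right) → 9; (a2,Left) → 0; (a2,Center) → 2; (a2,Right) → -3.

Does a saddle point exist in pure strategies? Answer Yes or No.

Row minima: a1 → -2, a2 → -3; maximin = -2.
Column maxima: Left → 0, Center → 13, Right → 9; minimax = 0.
-2 ≠ 0, so no pure-strategy equilibrium exists.

No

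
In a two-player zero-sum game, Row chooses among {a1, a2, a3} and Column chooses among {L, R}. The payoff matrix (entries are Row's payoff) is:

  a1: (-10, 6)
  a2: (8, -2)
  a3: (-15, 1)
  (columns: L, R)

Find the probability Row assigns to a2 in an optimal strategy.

Row minima: a1 → -10, a2 → -2, a3 → -15; maximin = -2.
Column maxima: L → 8, R → 6; minimax = 6.
-2 ≠ 6, so there is no saddle point; optimal play is mixed.
a3 is strictly dominated by a1, so Row never plays it.
On the remaining 2×2 (a1, a2 vs L, R):
Let Row play a1 with probability p. Expected payoff against L: (-10)p + 8(1−p) = −18p + 8; against R: 6p + (-2)(1−p) = 8p − 2.
Setting these equal: −18p + 8 = 8p − 2 ⇒ −26p = -10 ⇒ p = 5/13, and the value is (-18)·(5/13) + 8 = 14/13.
For Column: with q = P(L), equating a1's and a2's payoffs gives −16q + 6 = 10q − 2 ⇒ q = 4/13.

8/13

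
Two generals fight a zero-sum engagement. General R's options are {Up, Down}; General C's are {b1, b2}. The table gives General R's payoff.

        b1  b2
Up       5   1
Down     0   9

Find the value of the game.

45/13

Row minima: Up → 1, Down → 0; maximin = 1.
Column maxima: b1 → 5, b2 → 9; minimax = 5.
1 ≠ 5, so there is no saddle point; optimal play is mixed.
Let General R play Up with probability p. Expected payoff against b1: 5p + 0(1−p) = 5p; against b2: 1p + 9(1−p) = −8p + 9.
Setting these equal: 5p = −8p + 9 ⇒ 13p = 9 ⇒ p = 9/13, and the value is (5)·(9/13) = 45/13.
For General C: with q = P(b1), equating Up's and Down's payoffs gives 4q + 1 = −9q + 9 ⇒ q = 8/13.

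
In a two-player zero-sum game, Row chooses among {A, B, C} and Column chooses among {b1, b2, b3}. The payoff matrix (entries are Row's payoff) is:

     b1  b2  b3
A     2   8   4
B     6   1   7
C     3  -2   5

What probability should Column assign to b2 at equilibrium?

4/11

Row minima: A → 2, B → 1, C → -2; maximin = 2.
Column maxima: b1 → 6, b2 → 8, b3 → 7; minimax = 6.
2 ≠ 6, so there is no saddle point; optimal play is mixed.
C is strictly dominated by B, so Row never plays it.
b3 is strictly dominated by b1 (it gives Row strictly more in every row), so Column never plays it.
On the remaining 2×2 (A, B vs b1, b2):
Let Row play A with probability p. Expected payoff against b1: 2p + 6(1−p) = −4p + 6; against b2: 8p + 1(1−p) = 7p + 1.
Setting these equal: −4p + 6 = 7p + 1 ⇒ −11p = -5 ⇒ p = 5/11, and the value is (-4)·(5/11) + 6 = 46/11.
For Column: with q = P(b1), equating A's and B's payoffs gives −6q + 8 = 5q + 1 ⇒ q = 7/11.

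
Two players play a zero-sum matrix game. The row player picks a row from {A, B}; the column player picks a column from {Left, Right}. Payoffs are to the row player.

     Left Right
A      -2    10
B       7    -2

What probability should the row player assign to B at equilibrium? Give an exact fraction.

Row minima: A → -2, B → -2; maximin = -2.
Column maxima: Left → 7, Right → 10; minimax = 7.
-2 ≠ 7, so there is no saddle point; optimal play is mixed.
Let the row player play A with probability p. Expected payoff against Left: (-2)p + 7(1−p) = −9p + 7; against Right: 10p + (-2)(1−p) = 12p − 2.
Setting these equal: −9p + 7 = 12p − 2 ⇒ −21p = -9 ⇒ p = 3/7, and the value is (-9)·(3/7) + 7 = 22/7.
For the column player: with q = P(Left), equating A's and B's payoffs gives −12q + 10 = 9q − 2 ⇒ q = 4/7.

4/7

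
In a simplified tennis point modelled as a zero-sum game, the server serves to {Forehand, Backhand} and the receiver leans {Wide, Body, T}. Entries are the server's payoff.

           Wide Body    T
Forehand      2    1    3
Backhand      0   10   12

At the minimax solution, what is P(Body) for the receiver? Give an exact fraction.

Row minima: Forehand → 1, Backhand → 0; maximin = 1.
Column maxima: Wide → 2, Body → 10, T → 12; minimax = 2.
1 ≠ 2, so there is no saddle point; optimal play is mixed.
T is strictly dominated by Wide (it gives the server strictly more in every row), so the receiver never plays it.
On the remaining 2×2 (Forehand, Backhand vs Wide, Body):
Let the server play Forehand with probability p. Expected payoff against Wide: 2p + 0(1−p) = 2p; against Body: 1p + 10(1−p) = −9p + 10.
Setting these equal: 2p = −9p + 10 ⇒ 11p = 10 ⇒ p = 10/11, and the value is (2)·(10/11) = 20/11.
For the receiver: with q = P(Wide), equating Forehand's and Backhand's payoffs gives q + 1 = −10q + 10 ⇒ q = 9/11.

2/11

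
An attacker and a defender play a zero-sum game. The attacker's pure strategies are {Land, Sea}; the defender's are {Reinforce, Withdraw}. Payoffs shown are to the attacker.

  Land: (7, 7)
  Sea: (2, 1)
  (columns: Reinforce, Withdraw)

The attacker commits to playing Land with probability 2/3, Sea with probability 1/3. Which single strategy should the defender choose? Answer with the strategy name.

If the defender plays Reinforce, the attacker's expected payoff is (2/3)·7 + (1/3)·2 = 16/3.
If the defender plays Withdraw, the attacker's expected payoff is (2/3)·7 + (1/3)·1 = 5.
The defender minimizes the attacker's payoff; the smallest is 5, so the best response is Withdraw.

Withdraw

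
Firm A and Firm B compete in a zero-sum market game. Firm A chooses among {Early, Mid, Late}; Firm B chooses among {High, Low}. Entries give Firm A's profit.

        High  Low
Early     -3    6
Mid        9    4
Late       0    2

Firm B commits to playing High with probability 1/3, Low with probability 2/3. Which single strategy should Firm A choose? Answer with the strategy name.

Expected payoff of Early: (1/3)·(-3) + (2/3)·6 = 3.
Expected payoff of Mid: (1/3)·9 + (2/3)·4 = 17/3.
Expected payoff of Late: (1/3)·0 + (2/3)·2 = 4/3.
The largest is 17/3, so Firm A's best response is Mid.

Mid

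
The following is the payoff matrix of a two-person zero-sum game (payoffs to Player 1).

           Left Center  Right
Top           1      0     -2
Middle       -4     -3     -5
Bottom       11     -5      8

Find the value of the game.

-2/3

Row minima: Top → -2, Middle → -5, Bottom → -5; maximin = -2.
Column maxima: Left → 11, Center → 0, Right → 8; minimax = 0.
-2 ≠ 0, so there is no saddle point; optimal play is mixed.
Middle is strictly dominated by Top, so Player 1 never plays it.
With Middle eliminated, Left is strictly dominated by Center (it gives Player 1 strictly more in every remaining row), so Player 2 never plays it.
On the remaining 2×2 (Top, Bottom vs Center, Right):
Let Player 1 play Top with probability p. Expected payoff against Center: 0p + (-5)(1−p) = 5p − 5; against Right: (-2)p + 8(1−p) = −10p + 8.
Setting these equal: 5p − 5 = −10p + 8 ⇒ 15p = 13 ⇒ p = 13/15, and the value is (5)·(13/15) − 5 = -2/3.
For Player 2: with q = P(Center), equating Top's and Bottom's payoffs gives 2q − 2 = −13q + 8 ⇒ q = 2/3.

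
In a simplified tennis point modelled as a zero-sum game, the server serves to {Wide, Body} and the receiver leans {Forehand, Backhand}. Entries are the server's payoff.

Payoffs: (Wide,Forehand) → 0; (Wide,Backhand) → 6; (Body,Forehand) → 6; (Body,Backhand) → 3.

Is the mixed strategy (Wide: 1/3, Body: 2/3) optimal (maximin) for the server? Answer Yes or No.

Yes

Against Forehand this mix gives (1/3)·0 + (2/3)·6 = 4.
Against Backhand this mix gives (1/3)·6 + (2/3)·3 = 4.
All of the receiver's active replies (Forehand, Backhand) yield 4, and no column does worse for the server. The mix makes the receiver indifferent and guarantees 4, so it is optimal.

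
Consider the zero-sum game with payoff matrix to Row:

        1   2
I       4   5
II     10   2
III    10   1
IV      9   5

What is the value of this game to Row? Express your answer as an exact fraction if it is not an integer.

Row minima: I → 4, II → 2, III → 1, IV → 5; maximin = 5.
Column maxima: 1 → 10, 2 → 5; minimax = 5.
Since maximin = minimax = 5, there is a saddle point and the value is 5.

5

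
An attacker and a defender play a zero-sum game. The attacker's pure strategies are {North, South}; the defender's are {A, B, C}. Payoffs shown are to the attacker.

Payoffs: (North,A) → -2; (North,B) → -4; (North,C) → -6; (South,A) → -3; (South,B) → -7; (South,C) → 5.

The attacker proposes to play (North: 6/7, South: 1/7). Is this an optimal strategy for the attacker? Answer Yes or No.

Yes

Against A this mix gives (6/7)·(-2) + (1/7)·(-3) = -15/7.
Against B this mix gives (6/7)·(-4) + (1/7)·(-7) = -31/7.
Against C this mix gives (6/7)·(-6) + (1/7)·5 = -31/7.
All of the defender's active replies (B, C) yield -31/7, and no column does worse for the attacker. The mix makes the defender indifferent and guarantees -31/7, so it is optimal.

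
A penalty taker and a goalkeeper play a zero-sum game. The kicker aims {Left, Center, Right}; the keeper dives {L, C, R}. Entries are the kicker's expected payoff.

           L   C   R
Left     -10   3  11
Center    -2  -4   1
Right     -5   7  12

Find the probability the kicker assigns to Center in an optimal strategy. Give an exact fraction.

6/7

Row minima: Left → -10, Center → -4, Right → -5; maximin = -4.
Column maxima: L → -2, C → 7, R → 12; minimax = -2.
-4 ≠ -2, so there is no saddle point; optimal play is mixed.
Left is strictly dominated by Right, so the kicker never plays it.
R is strictly dominated by L (it gives the kicker strictly more in every row), so the keeper never plays it.
On the remaining 2×2 (Center, Right vs L, C):
Let the kicker play Center with probability p. Expected payoff against L: (-2)p + (-5)(1−p) = 3p − 5; against C: (-4)p + 7(1−p) = −11p + 7.
Setting these equal: 3p − 5 = −11p + 7 ⇒ 14p = 12 ⇒ p = 6/7, and the value is (3)·(6/7) − 5 = -17/7.
For the keeper: with q = P(L), equating Center's and Right's payoffs gives 2q − 4 = −12q + 7 ⇒ q = 11/14.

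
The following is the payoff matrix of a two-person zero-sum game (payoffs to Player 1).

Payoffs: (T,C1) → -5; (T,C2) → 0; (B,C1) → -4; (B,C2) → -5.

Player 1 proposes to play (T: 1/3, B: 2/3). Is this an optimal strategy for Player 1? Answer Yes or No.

Against C1 this mix gives (1/3)·(-5) + (2/3)·(-4) = -13/3.
Against C2 this mix gives (1/3)·0 + (2/3)·(-5) = -10/3.
Player 2 will play C1, holding Player 1 to -13/3. Shifting weight toward the row that does better against C1 would raise this floor (the equalizing mix achieves -25/6 against both C1 and C2), so the proposed strategy is not optimal.

No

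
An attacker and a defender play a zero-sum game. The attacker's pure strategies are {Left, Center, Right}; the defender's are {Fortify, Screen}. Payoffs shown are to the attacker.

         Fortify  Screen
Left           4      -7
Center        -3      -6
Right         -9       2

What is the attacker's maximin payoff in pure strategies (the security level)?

-6

Row minima: Left → -7, Center → -6, Right → -9.
The best of these is -6.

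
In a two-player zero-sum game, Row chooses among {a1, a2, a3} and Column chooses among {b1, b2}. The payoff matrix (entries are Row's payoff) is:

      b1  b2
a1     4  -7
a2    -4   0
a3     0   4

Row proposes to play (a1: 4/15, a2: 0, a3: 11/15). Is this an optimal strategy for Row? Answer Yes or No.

Yes

Against b1 this mix gives (4/15)·4 + (11/15)·0 = 16/15.
Against b2 this mix gives (4/15)·(-7) + (11/15)·4 = 16/15.
All of Column's active replies (b1, b2) yield 16/15, and no column does worse for Row. The mix makes Column indifferent and guarantees 16/15, so it is optimal.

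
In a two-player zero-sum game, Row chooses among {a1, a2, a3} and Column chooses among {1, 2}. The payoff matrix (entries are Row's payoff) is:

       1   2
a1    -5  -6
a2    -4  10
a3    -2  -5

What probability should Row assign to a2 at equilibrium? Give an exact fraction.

3/17

Row minima: a1 → -6, a2 → -4, a3 → -5; maximin = -4.
Column maxima: 1 → -2, 2 → 10; minimax = -2.
-4 ≠ -2, so there is no saddle point; optimal play is mixed.
a1 is strictly dominated by a2, so Row never plays it.
On the remaining 2×2 (a2, a3 vs 1, 2):
Let Row play a2 with probability p. Expected payoff against 1: (-4)p + (-2)(1−p) = −2p − 2; against 2: 10p + (-5)(1−p) = 15p − 5.
Setting these equal: −2p − 2 = 15p − 5 ⇒ −17p = -3 ⇒ p = 3/17, and the value is (-2)·(3/17) − 2 = -40/17.
For Column: with q = P(1), equating a2's and a3's payoffs gives −14q + 10 = 3q − 5 ⇒ q = 15/17.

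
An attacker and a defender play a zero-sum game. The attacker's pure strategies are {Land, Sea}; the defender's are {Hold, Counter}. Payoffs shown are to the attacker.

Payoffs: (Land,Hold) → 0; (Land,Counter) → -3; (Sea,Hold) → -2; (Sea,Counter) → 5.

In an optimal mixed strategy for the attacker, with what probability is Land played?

7/10

Row minima: Land → -3, Sea → -2; maximin = -2.
Column maxima: Hold → 0, Counter → 5; minimax = 0.
-2 ≠ 0, so there is no saddle point; optimal play is mixed.
Let the attacker play Land with probability p. Expected payoff against Hold: 0p + (-2)(1−p) = 2p − 2; against Counter: (-3)p + 5(1−p) = −8p + 5.
Setting these equal: 2p − 2 = −8p + 5 ⇒ 10p = 7 ⇒ p = 7/10, and the value is (2)·(7/10) − 2 = -3/5.
For the defender: with q = P(Hold), equating Land's and Sea's payoffs gives 3q − 3 = −7q + 5 ⇒ q = 4/5.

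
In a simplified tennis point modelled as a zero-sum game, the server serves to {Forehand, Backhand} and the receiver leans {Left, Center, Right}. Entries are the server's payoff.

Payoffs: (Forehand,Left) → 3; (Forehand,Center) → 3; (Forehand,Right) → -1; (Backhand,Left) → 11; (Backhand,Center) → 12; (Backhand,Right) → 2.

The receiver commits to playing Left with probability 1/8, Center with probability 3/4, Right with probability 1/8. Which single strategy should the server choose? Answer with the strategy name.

Backhand

Expected payoff of Forehand: (1/8)·3 + (3/4)·3 + (1/8)·(-1) = 5/2.
Expected payoff of Backhand: (1/8)·11 + (3/4)·12 + (1/8)·2 = 85/8.
The largest is 85/8, so the server's best response is Backhand.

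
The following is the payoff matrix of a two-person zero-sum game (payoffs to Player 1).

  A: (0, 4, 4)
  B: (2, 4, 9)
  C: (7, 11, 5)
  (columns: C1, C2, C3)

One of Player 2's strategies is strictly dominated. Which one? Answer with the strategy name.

C2

C1 holds Player 1's payoff strictly below C2 in every row: 0 < 4, 2 < 4, 7 < 11.
So C2 is strictly dominated for Player 2.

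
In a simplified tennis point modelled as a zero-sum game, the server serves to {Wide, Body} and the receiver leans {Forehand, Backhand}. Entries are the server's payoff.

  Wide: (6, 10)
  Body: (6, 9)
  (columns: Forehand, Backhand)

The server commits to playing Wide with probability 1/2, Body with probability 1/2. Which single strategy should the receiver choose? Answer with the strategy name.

If the receiver plays Forehand, the server's expected payoff is (1/2)·6 + (1/2)·6 = 6.
If the receiver plays Backhand, the server's expected payoff is (1/2)·10 + (1/2)·9 = 19/2.
The receiver minimizes the server's payoff; the smallest is 6, so the best response is Forehand.

Forehand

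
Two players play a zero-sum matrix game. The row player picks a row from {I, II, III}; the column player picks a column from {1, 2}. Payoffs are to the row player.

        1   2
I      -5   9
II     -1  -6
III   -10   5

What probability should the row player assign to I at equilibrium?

5/19

Row minima: I → -5, II → -6, III → -10; maximin = -5.
Column maxima: 1 → -1, 2 → 9; minimax = -1.
-5 ≠ -1, so there is no saddle point; optimal play is mixed.
III is strictly dominated by I, so the row player never plays it.
On the remaining 2×2 (I, II vs 1, 2):
Let the row player play I with probability p. Expected payoff against 1: (-5)p + (-1)(1−p) = −4p − 1; against 2: 9p + (-6)(1−p) = 15p − 6.
Setting these equal: −4p − 1 = 15p − 6 ⇒ −19p = -5 ⇒ p = 5/19, and the value is (-4)·(5/19) − 1 = -39/19.
For the column player: with q = P(1), equating I's and II's payoffs gives −14q + 9 = 5q − 6 ⇒ q = 15/19.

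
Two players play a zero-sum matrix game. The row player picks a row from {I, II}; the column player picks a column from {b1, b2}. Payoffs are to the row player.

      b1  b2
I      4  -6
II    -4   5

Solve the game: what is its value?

-4/19

Row minima: I → -6, II → -4; maximin = -4.
Column maxima: b1 → 4, b2 → 5; minimax = 4.
-4 ≠ 4, so there is no saddle point; optimal play is mixed.
Let the row player play I with probability p. Expected payoff against b1: 4p + (-4)(1−p) = 8p − 4; against b2: (-6)p + 5(1−p) = −11p + 5.
Setting these equal: 8p − 4 = −11p + 5 ⇒ 19p = 9 ⇒ p = 9/19, and the value is (8)·(9/19) − 4 = -4/19.
For the column player: with q = P(b1), equating I's and II's payoffs gives 10q − 6 = −9q + 5 ⇒ q = 11/19.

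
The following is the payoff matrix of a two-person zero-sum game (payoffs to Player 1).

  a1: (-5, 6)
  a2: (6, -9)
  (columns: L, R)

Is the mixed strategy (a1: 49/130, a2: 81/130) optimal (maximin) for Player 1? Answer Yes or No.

No

Against L this mix gives (49/130)·(-5) + (81/130)·6 = 241/130.
Against R this mix gives (49/130)·6 + (81/130)·(-9) = -87/26.
Player 2 will play R, holding Player 1 to -87/26. Shifting weight toward the row that does better against R would raise this floor (the equalizing mix achieves -9/26 against both R and L), so the proposed strategy is not optimal.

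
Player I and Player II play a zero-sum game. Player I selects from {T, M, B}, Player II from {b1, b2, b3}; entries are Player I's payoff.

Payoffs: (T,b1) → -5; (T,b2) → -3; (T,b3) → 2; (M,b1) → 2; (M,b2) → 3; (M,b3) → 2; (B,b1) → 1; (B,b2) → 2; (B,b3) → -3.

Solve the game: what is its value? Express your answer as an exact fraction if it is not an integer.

2

Row minima: T → -5, M → 2, B → -3; maximin = 2.
Column maxima: b1 → 2, b2 → 3, b3 → 2; minimax = 2.
Since maximin = minimax = 2, there is a saddle point and the value is 2.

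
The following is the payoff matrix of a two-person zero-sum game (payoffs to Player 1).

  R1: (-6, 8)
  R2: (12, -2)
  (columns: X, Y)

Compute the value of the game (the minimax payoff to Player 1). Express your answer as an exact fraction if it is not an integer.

3

Row minima: R1 → -6, R2 → -2; maximin = -2.
Column maxima: X → 12, Y → 8; minimax = 8.
-2 ≠ 8, so there is no saddle point; optimal play is mixed.
Let Player 1 play R1 with probability p. Expected payoff against X: (-6)p + 12(1−p) = −18p + 12; against Y: 8p + (-2)(1−p) = 10p − 2.
Setting these equal: −18p + 12 = 10p − 2 ⇒ −28p = -14 ⇒ p = 1/2, and the value is (-18)·(1/2) + 12 = 3.
For Player 2: with q = P(X), equating R1's and R2's payoffs gives −14q + 8 = 14q − 2 ⇒ q = 5/14.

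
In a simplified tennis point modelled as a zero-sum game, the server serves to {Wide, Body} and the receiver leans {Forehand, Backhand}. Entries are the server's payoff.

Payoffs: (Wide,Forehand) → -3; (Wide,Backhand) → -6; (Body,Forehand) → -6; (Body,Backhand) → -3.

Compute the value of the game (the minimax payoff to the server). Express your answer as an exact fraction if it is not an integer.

Row minima: Wide → -6, Body → -6; maximin = -6.
Column maxima: Forehand → -3, Backhand → -3; minimax = -3.
-6 ≠ -3, so there is no saddle point; optimal play is mixed.
Let the server play Wide with probability p. Expected payoff against Forehand: (-3)p + (-6)(1−p) = 3p − 6; against Backhand: (-6)p + (-3)(1−p) = −3p − 3.
Setting these equal: 3p − 6 = −3p − 3 ⇒ 6p = 3 ⇒ p = 1/2, and the value is (3)·(1/2) − 6 = -9/2.
For the receiver: with q = P(Forehand), equating Wide's and Body's payoffs gives 3q − 6 = −3q − 3 ⇒ q = 1/2.

-9/2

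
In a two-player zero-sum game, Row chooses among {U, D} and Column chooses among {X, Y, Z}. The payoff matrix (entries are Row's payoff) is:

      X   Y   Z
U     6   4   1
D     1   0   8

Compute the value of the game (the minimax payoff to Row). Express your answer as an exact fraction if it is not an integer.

32/11

Row minima: U → 1, D → 0; maximin = 1.
Column maxima: X → 6, Y → 4, Z → 8; minimax = 4.
1 ≠ 4, so there is no saddle point; optimal play is mixed.
X is strictly dominated by Y (it gives Row strictly more in every row), so Column never plays it.
On the remaining 2×2 (U, D vs Y, Z):
Let Row play U with probability p. Expected payoff against Y: 4p + 0(1−p) = 4p; against Z: 1p + 8(1−p) = −7p + 8.
Setting these equal: 4p = −7p + 8 ⇒ 11p = 8 ⇒ p = 8/11, and the value is (4)·(8/11) = 32/11.
For Column: with q = P(Y), equating U's and D's payoffs gives 3q + 1 = −8q + 8 ⇒ q = 7/11.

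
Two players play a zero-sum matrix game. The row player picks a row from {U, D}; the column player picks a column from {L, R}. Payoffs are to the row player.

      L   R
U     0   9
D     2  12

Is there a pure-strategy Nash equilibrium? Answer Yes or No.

Row minima: U → 0, D → 2; maximin = 2.
Column maxima: L → 2, R → 12; minimax = 2.
maximin = minimax = 2, so a saddle point exists.

Yes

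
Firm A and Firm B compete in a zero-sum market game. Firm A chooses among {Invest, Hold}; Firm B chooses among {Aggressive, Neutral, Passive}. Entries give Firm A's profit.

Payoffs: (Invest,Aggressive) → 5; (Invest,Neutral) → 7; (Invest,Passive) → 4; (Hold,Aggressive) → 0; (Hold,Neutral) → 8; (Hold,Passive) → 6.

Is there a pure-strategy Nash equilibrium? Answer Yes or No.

No

Row minima: Invest → 4, Hold → 0; maximin = 4.
Column maxima: Aggressive → 5, Neutral → 8, Passive → 6; minimax = 5.
4 ≠ 5, so no pure-strategy equilibrium exists.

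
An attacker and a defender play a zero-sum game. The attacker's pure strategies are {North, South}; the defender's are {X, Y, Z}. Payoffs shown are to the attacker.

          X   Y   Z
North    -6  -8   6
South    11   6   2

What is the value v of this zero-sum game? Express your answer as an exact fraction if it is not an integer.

26/9

Row minima: North → -8, South → 2; maximin = 2.
Column maxima: X → 11, Y → 6, Z → 6; minimax = 6.
2 ≠ 6, so there is no saddle point; optimal play is mixed.
X is strictly dominated by Y (it gives the attacker strictly more in every row), so the defender never plays it.
On the remaining 2×2 (North, South vs Y, Z):
Let the attacker play North with probability p. Expected payoff against Y: (-8)p + 6(1−p) = −14p + 6; against Z: 6p + 2(1−p) = 4p + 2.
Setting these equal: −14p + 6 = 4p + 2 ⇒ −18p = -4 ⇒ p = 2/9, and the value is (-14)·(2/9) + 6 = 26/9.
For the defender: with q = P(Y), equating North's and South's payoffs gives −14q + 6 = 4q + 2 ⇒ q = 2/9.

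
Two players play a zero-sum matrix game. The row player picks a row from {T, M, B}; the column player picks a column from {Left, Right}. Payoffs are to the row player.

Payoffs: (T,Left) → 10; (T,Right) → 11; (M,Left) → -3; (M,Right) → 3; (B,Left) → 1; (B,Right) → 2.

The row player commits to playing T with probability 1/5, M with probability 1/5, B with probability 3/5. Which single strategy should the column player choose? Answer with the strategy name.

Left

If the column player plays Left, the row player's expected payoff is (1/5)·10 + (1/5)·(-3) + (3/5)·1 = 2.
If the column player plays Right, the row player's expected payoff is (1/5)·11 + (1/5)·3 + (3/5)·2 = 4.
The column player minimizes the row player's payoff; the smallest is 2, so the best response is Left.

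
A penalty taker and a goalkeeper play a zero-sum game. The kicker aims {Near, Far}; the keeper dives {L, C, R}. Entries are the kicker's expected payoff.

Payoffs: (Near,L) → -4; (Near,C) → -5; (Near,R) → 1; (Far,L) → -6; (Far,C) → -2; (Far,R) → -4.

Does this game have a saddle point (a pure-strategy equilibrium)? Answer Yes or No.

No

Row minima: Near → -5, Far → -6; maximin = -5.
Column maxima: L → -4, C → -2, R → 1; minimax = -4.
-5 ≠ -4, so no pure-strategy equilibrium exists.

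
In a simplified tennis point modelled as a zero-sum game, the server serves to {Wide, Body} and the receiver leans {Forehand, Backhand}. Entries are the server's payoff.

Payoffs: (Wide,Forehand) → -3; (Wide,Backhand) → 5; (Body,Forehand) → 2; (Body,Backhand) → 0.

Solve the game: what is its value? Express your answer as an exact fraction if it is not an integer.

1

Row minima: Wide → -3, Body → 0; maximin = 0.
Column maxima: Forehand → 2, Backhand → 5; minimax = 2.
0 ≠ 2, so there is no saddle point; optimal play is mixed.
Let the server play Wide with probability p. Expected payoff against Forehand: (-3)p + 2(1−p) = −5p + 2; against Backhand: 5p + 0(1−p) = 5p.
Setting these equal: −5p + 2 = 5p ⇒ −10p = -2 ⇒ p = 1/5, and the value is (-5)·(1/5) + 2 = 1.
For the receiver: with q = P(Forehand), equating Wide's and Body's payoffs gives −8q + 5 = 2q ⇒ q = 1/2.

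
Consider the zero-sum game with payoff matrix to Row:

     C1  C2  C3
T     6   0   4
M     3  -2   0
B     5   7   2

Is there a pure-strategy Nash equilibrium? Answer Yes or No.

No

Row minima: T → 0, M → -2, B → 2; maximin = 2.
Column maxima: C1 → 6, C2 → 7, C3 → 4; minimax = 4.
2 ≠ 4, so no pure-strategy equilibrium exists.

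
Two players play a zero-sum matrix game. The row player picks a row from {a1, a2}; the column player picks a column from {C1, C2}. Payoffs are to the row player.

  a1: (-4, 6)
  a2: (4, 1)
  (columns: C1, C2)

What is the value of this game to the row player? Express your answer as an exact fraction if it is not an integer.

Row minima: a1 → -4, a2 → 1; maximin = 1.
Column maxima: C1 → 4, C2 → 6; minimax = 4.
1 ≠ 4, so there is no saddle point; optimal play is mixed.
Let the row player play a1 with probability p. Expected payoff against C1: (-4)p + 4(1−p) = −8p + 4; against C2: 6p + 1(1−p) = 5p + 1.
Setting these equal: −8p + 4 = 5p + 1 ⇒ −13p = -3 ⇒ p = 3/13, and the value is (-8)·(3/13) + 4 = 28/13.
For the column player: with q = P(C1), equating a1's and a2's payoffs gives −10q + 6 = 3q + 1 ⇒ q = 5/13.

28/13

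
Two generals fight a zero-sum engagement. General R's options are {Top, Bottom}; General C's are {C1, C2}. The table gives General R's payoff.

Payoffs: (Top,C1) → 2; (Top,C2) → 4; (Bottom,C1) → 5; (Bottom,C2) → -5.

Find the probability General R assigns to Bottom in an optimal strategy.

1/6

Row minima: Top → 2, Bottom → -5; maximin = 2.
Column maxima: C1 → 5, C2 → 4; minimax = 4.
2 ≠ 4, so there is no saddle point; optimal play is mixed.
Let General R play Top with probability p. Expected payoff against C1: 2p + 5(1−p) = −3p + 5; against C2: 4p + (-5)(1−p) = 9p − 5.
Setting these equal: −3p + 5 = 9p − 5 ⇒ −12p = -10 ⇒ p = 5/6, and the value is (-3)·(5/6) + 5 = 5/2.
For General C: with q = P(C1), equating Top's and Bottom's payoffs gives −2q + 4 = 10q − 5 ⇒ q = 3/4.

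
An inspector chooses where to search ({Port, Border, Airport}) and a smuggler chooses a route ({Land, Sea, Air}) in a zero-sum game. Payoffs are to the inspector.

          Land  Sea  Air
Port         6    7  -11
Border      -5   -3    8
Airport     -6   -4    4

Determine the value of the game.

-7/30

Row minima: Port → -11, Border → -5, Airport → -6; maximin = -5.
Column maxima: Land → 6, Sea → 7, Air → 8; minimax = 6.
-5 ≠ 6, so there is no saddle point; optimal play is mixed.
Airport is strictly dominated by Border, so the inspector never plays it.
Sea is strictly dominated by Land (it gives the inspector strictly more in every row), so the smuggler never plays it.
On the remaining 2×2 (Port, Border vs Land, Air):
Let the inspector play Port with probability p. Expected payoff against Land: 6p + (-5)(1−p) = 11p − 5; against Air: (-11)p + 8(1−p) = −19p + 8.
Setting these equal: 11p − 5 = −19p + 8 ⇒ 30p = 13 ⇒ p = 13/30, and the value is (11)·(13/30) − 5 = -7/30.
For the smuggler: with q = P(Land), equating Port's and Border's payoffs gives 17q − 11 = −13q + 8 ⇒ q = 19/30.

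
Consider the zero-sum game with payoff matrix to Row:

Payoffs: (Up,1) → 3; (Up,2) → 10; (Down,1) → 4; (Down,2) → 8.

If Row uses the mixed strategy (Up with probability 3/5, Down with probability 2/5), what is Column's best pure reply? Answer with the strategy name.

1

If Column plays 1, Row's expected payoff is (3/5)·3 + (2/5)·4 = 17/5.
If Column plays 2, Row's expected payoff is (3/5)·10 + (2/5)·8 = 46/5.
Column minimizes Row's payoff; the smallest is 17/5, so the best response is 1.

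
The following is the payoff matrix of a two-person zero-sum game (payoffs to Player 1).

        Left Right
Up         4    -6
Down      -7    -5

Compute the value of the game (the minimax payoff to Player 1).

-31/6

Row minima: Up → -6, Down → -7; maximin = -6.
Column maxima: Left → 4, Right → -5; minimax = -5.
-6 ≠ -5, so there is no saddle point; optimal play is mixed.
Let Player 1 play Up with probability p. Expected payoff against Left: 4p + (-7)(1−p) = 11p − 7; against Right: (-6)p + (-5)(1−p) = −p − 5.
Setting these equal: 11p − 7 = −p − 5 ⇒ 12p = 2 ⇒ p = 1/6, and the value is (11)·(1/6) − 7 = -31/6.
For Player 2: with q = P(Left), equating Up's and Down's payoffs gives 10q − 6 = −2q − 5 ⇒ q = 1/12.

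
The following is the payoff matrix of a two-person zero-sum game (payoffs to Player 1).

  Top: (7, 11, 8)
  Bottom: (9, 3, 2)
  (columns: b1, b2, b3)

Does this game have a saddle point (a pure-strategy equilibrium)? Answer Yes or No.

No

Row minima: Top → 7, Bottom → 2; maximin = 7.
Column maxima: b1 → 9, b2 → 11, b3 → 8; minimax = 8.
7 ≠ 8, so no pure-strategy equilibrium exists.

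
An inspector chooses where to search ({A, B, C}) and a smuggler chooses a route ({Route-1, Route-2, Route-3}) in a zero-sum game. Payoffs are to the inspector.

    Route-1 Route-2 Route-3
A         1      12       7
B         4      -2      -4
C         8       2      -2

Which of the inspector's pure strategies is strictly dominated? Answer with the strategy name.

C gives a strictly higher payoff than B against every column: 8 > 4, 2 > -2, -2 > -4.
So B is strictly dominated and the inspector never plays it.

B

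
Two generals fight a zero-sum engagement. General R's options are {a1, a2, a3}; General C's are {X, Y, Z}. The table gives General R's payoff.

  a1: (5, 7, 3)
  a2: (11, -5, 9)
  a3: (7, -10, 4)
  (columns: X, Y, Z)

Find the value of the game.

13/3

Row minima: a1 → 3, a2 → -5, a3 → -10; maximin = 3.
Column maxima: X → 11, Y → 7, Z → 9; minimax = 7.
3 ≠ 7, so there is no saddle point; optimal play is mixed.
a3 is strictly dominated by a2, so General R never plays it.
X is strictly dominated by Z (it gives General R strictly more in every row), so General C never plays it.
On the remaining 2×2 (a1, a2 vs Y, Z):
Let General R play a1 with probability p. Expected payoff against Y: 7p + (-5)(1−p) = 12p − 5; against Z: 3p + 9(1−p) = −6p + 9.
Setting these equal: 12p − 5 = −6p + 9 ⇒ 18p = 14 ⇒ p = 7/9, and the value is (12)·(7/9) − 5 = 13/3.
For General C: with q = P(Y), equating a1's and a2's payoffs gives 4q + 3 = −14q + 9 ⇒ q = 1/3.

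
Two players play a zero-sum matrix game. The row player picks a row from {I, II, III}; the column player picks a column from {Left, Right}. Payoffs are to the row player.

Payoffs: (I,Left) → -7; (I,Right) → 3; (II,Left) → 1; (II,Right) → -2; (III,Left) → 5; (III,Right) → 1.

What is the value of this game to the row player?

11/7

Row minima: I → -7, II → -2, III → 1; maximin = 1.
Column maxima: Left → 5, Right → 3; minimax = 3.
1 ≠ 3, so there is no saddle point; optimal play is mixed.
II is strictly dominated by III, so the row player never plays it.
On the remaining 2×2 (I, III vs Left, Right):
Let the row player play I with probability p. Expected payoff against Left: (-7)p + 5(1−p) = −12p + 5; against Right: 3p + 1(1−p) = 2p + 1.
Setting these equal: −12p + 5 = 2p + 1 ⇒ −14p = -4 ⇒ p = 2/7, and the value is (-12)·(2/7) + 5 = 11/7.
For the column player: with q = P(Left), equating I's and III's payoffs gives −10q + 3 = 4q + 1 ⇒ q = 1/7.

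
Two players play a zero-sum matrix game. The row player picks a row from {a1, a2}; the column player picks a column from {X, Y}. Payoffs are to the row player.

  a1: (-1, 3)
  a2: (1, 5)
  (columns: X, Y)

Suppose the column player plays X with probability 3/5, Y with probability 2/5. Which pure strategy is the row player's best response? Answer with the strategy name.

a2

Expected payoff of a1: (3/5)·(-1) + (2/5)·3 = 3/5.
Expected payoff of a2: (3/5)·1 + (2/5)·5 = 13/5.
The largest is 13/5, so the row player's best response is a2.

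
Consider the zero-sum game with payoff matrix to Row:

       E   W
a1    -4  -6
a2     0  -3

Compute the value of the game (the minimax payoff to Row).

-3

Row minima: a1 → -6, a2 → -3; maximin = -3.
Column maxima: E → 0, W → -3; minimax = -3.
Since maximin = minimax = -3, there is a saddle point and the value is -3.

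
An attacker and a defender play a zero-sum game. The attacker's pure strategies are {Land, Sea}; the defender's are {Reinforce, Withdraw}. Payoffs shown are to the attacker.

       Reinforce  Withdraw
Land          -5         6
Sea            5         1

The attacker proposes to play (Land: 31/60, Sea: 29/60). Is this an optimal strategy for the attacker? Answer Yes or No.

No

Against Reinforce this mix gives (31/60)·(-5) + (29/60)·5 = -1/6.
Against Withdraw this mix gives (31/60)·6 + (29/60)·1 = 43/12.
The defender will play Reinforce, holding the attacker to -1/6. Shifting weight toward the row that does better against Reinforce would raise this floor (the equalizing mix achieves 7/3 against both Reinforce and Withdraw), so the proposed strategy is not optimal.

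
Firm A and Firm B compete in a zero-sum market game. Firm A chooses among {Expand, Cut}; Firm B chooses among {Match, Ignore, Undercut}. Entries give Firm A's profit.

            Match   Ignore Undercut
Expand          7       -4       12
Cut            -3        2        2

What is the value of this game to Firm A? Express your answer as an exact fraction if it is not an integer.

1/8

Row minima: Expand → -4, Cut → -3; maximin = -3.
Column maxima: Match → 7, Ignore → 2, Undercut → 12; minimax = 2.
-3 ≠ 2, so there is no saddle point; optimal play is mixed.
Undercut is strictly dominated by Match (it gives Firm A strictly more in every row), so Firm B never plays it.
On the remaining 2×2 (Expand, Cut vs Match, Ignore):
Let Firm A play Expand with probability p. Expected payoff against Match: 7p + (-3)(1−p) = 10p − 3; against Ignore: (-4)p + 2(1−p) = −6p + 2.
Setting these equal: 10p − 3 = −6p + 2 ⇒ 16p = 5 ⇒ p = 5/16, and the value is (10)·(5/16) − 3 = 1/8.
For Firm B: with q = P(Match), equating Expand's and Cut's payoffs gives 11q − 4 = −5q + 2 ⇒ q = 3/8.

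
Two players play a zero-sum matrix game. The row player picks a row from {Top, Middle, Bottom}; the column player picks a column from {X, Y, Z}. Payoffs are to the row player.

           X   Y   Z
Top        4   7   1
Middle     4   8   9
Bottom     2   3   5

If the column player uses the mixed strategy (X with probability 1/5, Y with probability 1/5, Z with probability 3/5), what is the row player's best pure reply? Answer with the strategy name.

Expected payoff of Top: (1/5)·4 + (1/5)·7 + (3/5)·1 = 14/5.
Expected payoff of Middle: (1/5)·4 + (1/5)·8 + (3/5)·9 = 39/5.
Expected payoff of Bottom: (1/5)·2 + (1/5)·3 + (3/5)·5 = 4.
The largest is 39/5, so the row player's best response is Middle.

Middle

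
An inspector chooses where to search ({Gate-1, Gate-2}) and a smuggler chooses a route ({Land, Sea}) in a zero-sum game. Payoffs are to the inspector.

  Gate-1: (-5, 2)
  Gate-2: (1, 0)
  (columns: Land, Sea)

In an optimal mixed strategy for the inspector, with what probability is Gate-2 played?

7/8

Row minima: Gate-1 → -5, Gate-2 → 0; maximin = 0.
Column maxima: Land → 1, Sea → 2; minimax = 1.
0 ≠ 1, so there is no saddle point; optimal play is mixed.
Let the inspector play Gate-1 with probability p. Expected payoff against Land: (-5)p + 1(1−p) = −6p + 1; against Sea: 2p + 0(1−p) = 2p.
Setting these equal: −6p + 1 = 2p ⇒ −8p = -1 ⇒ p = 1/8, and the value is (-6)·(1/8) + 1 = 1/4.
For the smuggler: with q = P(Land), equating Gate-1's and Gate-2's payoffs gives −7q + 2 = q ⇒ q = 1/4.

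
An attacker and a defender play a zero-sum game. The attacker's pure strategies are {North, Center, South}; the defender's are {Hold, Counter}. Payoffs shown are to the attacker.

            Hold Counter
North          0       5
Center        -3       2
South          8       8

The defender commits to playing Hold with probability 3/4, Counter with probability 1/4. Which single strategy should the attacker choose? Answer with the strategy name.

Expected payoff of North: (3/4)·0 + (1/4)·5 = 5/4.
Expected payoff of Center: (3/4)·(-3) + (1/4)·2 = -7/4.
Expected payoff of South: (3/4)·8 + (1/4)·8 = 8.
The largest is 8, so the attacker's best response is South.

South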